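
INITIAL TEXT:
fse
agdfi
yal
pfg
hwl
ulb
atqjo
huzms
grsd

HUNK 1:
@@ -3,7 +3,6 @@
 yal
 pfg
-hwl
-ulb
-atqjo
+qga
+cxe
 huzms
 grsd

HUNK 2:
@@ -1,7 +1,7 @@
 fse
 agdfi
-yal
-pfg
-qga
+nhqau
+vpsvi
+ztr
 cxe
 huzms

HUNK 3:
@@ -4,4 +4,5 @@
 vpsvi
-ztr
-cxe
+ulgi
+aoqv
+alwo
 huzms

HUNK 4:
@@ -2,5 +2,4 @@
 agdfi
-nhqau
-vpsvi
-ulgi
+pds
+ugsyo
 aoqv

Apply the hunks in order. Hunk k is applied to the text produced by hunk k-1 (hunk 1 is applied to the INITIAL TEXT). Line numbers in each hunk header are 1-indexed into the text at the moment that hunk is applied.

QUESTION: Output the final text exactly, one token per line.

Answer: fse
agdfi
pds
ugsyo
aoqv
alwo
huzms
grsd

Derivation:
Hunk 1: at line 3 remove [hwl,ulb,atqjo] add [qga,cxe] -> 8 lines: fse agdfi yal pfg qga cxe huzms grsd
Hunk 2: at line 1 remove [yal,pfg,qga] add [nhqau,vpsvi,ztr] -> 8 lines: fse agdfi nhqau vpsvi ztr cxe huzms grsd
Hunk 3: at line 4 remove [ztr,cxe] add [ulgi,aoqv,alwo] -> 9 lines: fse agdfi nhqau vpsvi ulgi aoqv alwo huzms grsd
Hunk 4: at line 2 remove [nhqau,vpsvi,ulgi] add [pds,ugsyo] -> 8 lines: fse agdfi pds ugsyo aoqv alwo huzms grsd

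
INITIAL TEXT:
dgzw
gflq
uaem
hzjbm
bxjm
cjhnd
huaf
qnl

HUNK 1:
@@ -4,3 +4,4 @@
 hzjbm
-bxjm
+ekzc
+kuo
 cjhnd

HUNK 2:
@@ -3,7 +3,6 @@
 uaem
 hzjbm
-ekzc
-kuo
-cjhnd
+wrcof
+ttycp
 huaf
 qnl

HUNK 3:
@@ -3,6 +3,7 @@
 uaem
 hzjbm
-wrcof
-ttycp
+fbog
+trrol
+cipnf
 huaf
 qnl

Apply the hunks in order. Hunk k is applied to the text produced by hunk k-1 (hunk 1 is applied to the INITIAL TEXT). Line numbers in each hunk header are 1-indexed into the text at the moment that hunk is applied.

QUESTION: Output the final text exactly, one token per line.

Hunk 1: at line 4 remove [bxjm] add [ekzc,kuo] -> 9 lines: dgzw gflq uaem hzjbm ekzc kuo cjhnd huaf qnl
Hunk 2: at line 3 remove [ekzc,kuo,cjhnd] add [wrcof,ttycp] -> 8 lines: dgzw gflq uaem hzjbm wrcof ttycp huaf qnl
Hunk 3: at line 3 remove [wrcof,ttycp] add [fbog,trrol,cipnf] -> 9 lines: dgzw gflq uaem hzjbm fbog trrol cipnf huaf qnl

Answer: dgzw
gflq
uaem
hzjbm
fbog
trrol
cipnf
huaf
qnl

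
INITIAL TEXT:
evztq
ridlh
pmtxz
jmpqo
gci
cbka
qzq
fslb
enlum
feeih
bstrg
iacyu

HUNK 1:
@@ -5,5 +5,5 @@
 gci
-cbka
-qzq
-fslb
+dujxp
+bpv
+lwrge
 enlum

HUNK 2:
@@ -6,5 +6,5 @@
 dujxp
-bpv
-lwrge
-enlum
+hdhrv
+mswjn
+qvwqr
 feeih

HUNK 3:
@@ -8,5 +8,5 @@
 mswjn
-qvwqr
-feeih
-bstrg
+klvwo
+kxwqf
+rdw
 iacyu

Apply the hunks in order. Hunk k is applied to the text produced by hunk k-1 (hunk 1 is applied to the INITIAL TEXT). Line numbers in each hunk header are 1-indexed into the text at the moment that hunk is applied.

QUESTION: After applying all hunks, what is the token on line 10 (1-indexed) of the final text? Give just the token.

Answer: kxwqf

Derivation:
Hunk 1: at line 5 remove [cbka,qzq,fslb] add [dujxp,bpv,lwrge] -> 12 lines: evztq ridlh pmtxz jmpqo gci dujxp bpv lwrge enlum feeih bstrg iacyu
Hunk 2: at line 6 remove [bpv,lwrge,enlum] add [hdhrv,mswjn,qvwqr] -> 12 lines: evztq ridlh pmtxz jmpqo gci dujxp hdhrv mswjn qvwqr feeih bstrg iacyu
Hunk 3: at line 8 remove [qvwqr,feeih,bstrg] add [klvwo,kxwqf,rdw] -> 12 lines: evztq ridlh pmtxz jmpqo gci dujxp hdhrv mswjn klvwo kxwqf rdw iacyu
Final line 10: kxwqf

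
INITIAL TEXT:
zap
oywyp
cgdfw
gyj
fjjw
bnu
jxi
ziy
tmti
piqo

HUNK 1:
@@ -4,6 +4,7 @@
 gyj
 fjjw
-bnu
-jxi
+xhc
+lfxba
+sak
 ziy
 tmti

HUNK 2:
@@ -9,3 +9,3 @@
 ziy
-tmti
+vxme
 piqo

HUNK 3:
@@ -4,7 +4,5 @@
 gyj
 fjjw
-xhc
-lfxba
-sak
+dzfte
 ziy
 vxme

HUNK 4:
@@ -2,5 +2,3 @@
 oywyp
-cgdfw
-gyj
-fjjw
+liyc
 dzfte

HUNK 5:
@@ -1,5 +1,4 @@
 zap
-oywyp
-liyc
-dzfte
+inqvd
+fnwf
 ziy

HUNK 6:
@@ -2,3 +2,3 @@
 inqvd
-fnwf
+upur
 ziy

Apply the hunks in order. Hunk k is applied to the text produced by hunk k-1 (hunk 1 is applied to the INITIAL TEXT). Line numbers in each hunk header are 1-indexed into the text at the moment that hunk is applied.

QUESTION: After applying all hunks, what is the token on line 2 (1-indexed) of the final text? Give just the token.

Answer: inqvd

Derivation:
Hunk 1: at line 4 remove [bnu,jxi] add [xhc,lfxba,sak] -> 11 lines: zap oywyp cgdfw gyj fjjw xhc lfxba sak ziy tmti piqo
Hunk 2: at line 9 remove [tmti] add [vxme] -> 11 lines: zap oywyp cgdfw gyj fjjw xhc lfxba sak ziy vxme piqo
Hunk 3: at line 4 remove [xhc,lfxba,sak] add [dzfte] -> 9 lines: zap oywyp cgdfw gyj fjjw dzfte ziy vxme piqo
Hunk 4: at line 2 remove [cgdfw,gyj,fjjw] add [liyc] -> 7 lines: zap oywyp liyc dzfte ziy vxme piqo
Hunk 5: at line 1 remove [oywyp,liyc,dzfte] add [inqvd,fnwf] -> 6 lines: zap inqvd fnwf ziy vxme piqo
Hunk 6: at line 2 remove [fnwf] add [upur] -> 6 lines: zap inqvd upur ziy vxme piqo
Final line 2: inqvd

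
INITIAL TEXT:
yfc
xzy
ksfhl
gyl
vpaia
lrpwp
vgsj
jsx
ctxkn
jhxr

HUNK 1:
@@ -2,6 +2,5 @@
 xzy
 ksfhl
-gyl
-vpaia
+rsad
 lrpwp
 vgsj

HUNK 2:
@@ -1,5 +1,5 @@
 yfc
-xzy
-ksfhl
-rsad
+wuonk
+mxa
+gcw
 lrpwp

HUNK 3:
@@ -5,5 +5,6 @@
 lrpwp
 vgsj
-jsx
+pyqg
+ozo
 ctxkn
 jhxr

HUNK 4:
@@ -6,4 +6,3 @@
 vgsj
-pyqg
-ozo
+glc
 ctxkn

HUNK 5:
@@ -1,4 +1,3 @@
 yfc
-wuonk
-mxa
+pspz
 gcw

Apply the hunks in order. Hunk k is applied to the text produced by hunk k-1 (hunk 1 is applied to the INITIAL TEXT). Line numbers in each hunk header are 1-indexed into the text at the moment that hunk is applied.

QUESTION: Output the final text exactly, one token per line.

Answer: yfc
pspz
gcw
lrpwp
vgsj
glc
ctxkn
jhxr

Derivation:
Hunk 1: at line 2 remove [gyl,vpaia] add [rsad] -> 9 lines: yfc xzy ksfhl rsad lrpwp vgsj jsx ctxkn jhxr
Hunk 2: at line 1 remove [xzy,ksfhl,rsad] add [wuonk,mxa,gcw] -> 9 lines: yfc wuonk mxa gcw lrpwp vgsj jsx ctxkn jhxr
Hunk 3: at line 5 remove [jsx] add [pyqg,ozo] -> 10 lines: yfc wuonk mxa gcw lrpwp vgsj pyqg ozo ctxkn jhxr
Hunk 4: at line 6 remove [pyqg,ozo] add [glc] -> 9 lines: yfc wuonk mxa gcw lrpwp vgsj glc ctxkn jhxr
Hunk 5: at line 1 remove [wuonk,mxa] add [pspz] -> 8 lines: yfc pspz gcw lrpwp vgsj glc ctxkn jhxr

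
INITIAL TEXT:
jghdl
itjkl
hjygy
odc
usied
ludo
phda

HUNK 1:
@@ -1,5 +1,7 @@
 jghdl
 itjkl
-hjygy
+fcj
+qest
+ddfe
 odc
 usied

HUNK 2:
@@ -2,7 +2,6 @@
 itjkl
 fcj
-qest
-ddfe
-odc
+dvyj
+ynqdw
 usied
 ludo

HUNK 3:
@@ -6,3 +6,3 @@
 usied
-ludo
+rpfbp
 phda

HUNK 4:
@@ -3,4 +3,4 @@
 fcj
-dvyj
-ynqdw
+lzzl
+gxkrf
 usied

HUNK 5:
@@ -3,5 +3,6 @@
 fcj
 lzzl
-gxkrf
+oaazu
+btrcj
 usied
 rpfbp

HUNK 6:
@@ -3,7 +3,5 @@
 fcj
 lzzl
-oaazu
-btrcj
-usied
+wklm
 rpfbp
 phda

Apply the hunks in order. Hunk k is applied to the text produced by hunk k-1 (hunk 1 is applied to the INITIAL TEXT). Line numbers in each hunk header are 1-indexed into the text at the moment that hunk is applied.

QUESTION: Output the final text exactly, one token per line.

Answer: jghdl
itjkl
fcj
lzzl
wklm
rpfbp
phda

Derivation:
Hunk 1: at line 1 remove [hjygy] add [fcj,qest,ddfe] -> 9 lines: jghdl itjkl fcj qest ddfe odc usied ludo phda
Hunk 2: at line 2 remove [qest,ddfe,odc] add [dvyj,ynqdw] -> 8 lines: jghdl itjkl fcj dvyj ynqdw usied ludo phda
Hunk 3: at line 6 remove [ludo] add [rpfbp] -> 8 lines: jghdl itjkl fcj dvyj ynqdw usied rpfbp phda
Hunk 4: at line 3 remove [dvyj,ynqdw] add [lzzl,gxkrf] -> 8 lines: jghdl itjkl fcj lzzl gxkrf usied rpfbp phda
Hunk 5: at line 3 remove [gxkrf] add [oaazu,btrcj] -> 9 lines: jghdl itjkl fcj lzzl oaazu btrcj usied rpfbp phda
Hunk 6: at line 3 remove [oaazu,btrcj,usied] add [wklm] -> 7 lines: jghdl itjkl fcj lzzl wklm rpfbp phda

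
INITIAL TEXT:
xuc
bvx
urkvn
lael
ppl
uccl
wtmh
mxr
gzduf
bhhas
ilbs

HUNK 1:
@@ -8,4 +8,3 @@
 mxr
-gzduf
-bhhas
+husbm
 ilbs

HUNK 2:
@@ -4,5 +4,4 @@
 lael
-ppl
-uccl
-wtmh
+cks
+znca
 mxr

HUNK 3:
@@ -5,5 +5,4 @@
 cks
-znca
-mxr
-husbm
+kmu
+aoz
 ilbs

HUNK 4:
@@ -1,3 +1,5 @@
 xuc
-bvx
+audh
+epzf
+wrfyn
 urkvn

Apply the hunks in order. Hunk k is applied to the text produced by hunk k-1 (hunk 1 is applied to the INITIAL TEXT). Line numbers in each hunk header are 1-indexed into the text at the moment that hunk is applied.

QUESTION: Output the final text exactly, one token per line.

Hunk 1: at line 8 remove [gzduf,bhhas] add [husbm] -> 10 lines: xuc bvx urkvn lael ppl uccl wtmh mxr husbm ilbs
Hunk 2: at line 4 remove [ppl,uccl,wtmh] add [cks,znca] -> 9 lines: xuc bvx urkvn lael cks znca mxr husbm ilbs
Hunk 3: at line 5 remove [znca,mxr,husbm] add [kmu,aoz] -> 8 lines: xuc bvx urkvn lael cks kmu aoz ilbs
Hunk 4: at line 1 remove [bvx] add [audh,epzf,wrfyn] -> 10 lines: xuc audh epzf wrfyn urkvn lael cks kmu aoz ilbs

Answer: xuc
audh
epzf
wrfyn
urkvn
lael
cks
kmu
aoz
ilbs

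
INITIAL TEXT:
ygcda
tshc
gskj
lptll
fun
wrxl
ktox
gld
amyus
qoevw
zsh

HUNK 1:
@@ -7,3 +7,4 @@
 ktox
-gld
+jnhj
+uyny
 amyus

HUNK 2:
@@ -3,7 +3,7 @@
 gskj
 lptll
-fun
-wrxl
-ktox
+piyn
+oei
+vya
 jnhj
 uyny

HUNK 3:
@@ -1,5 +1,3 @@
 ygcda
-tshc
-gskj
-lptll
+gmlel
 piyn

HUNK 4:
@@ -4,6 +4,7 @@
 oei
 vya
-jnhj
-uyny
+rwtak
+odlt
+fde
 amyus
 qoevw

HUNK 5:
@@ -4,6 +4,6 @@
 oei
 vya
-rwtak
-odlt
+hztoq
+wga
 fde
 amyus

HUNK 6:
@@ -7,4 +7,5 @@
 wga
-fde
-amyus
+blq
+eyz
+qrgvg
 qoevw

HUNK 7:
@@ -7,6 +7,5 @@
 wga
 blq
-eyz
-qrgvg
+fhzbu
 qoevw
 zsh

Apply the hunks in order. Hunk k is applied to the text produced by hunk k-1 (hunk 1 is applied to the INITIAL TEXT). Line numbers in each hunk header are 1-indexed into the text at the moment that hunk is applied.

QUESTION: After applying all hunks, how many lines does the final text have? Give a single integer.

Answer: 11

Derivation:
Hunk 1: at line 7 remove [gld] add [jnhj,uyny] -> 12 lines: ygcda tshc gskj lptll fun wrxl ktox jnhj uyny amyus qoevw zsh
Hunk 2: at line 3 remove [fun,wrxl,ktox] add [piyn,oei,vya] -> 12 lines: ygcda tshc gskj lptll piyn oei vya jnhj uyny amyus qoevw zsh
Hunk 3: at line 1 remove [tshc,gskj,lptll] add [gmlel] -> 10 lines: ygcda gmlel piyn oei vya jnhj uyny amyus qoevw zsh
Hunk 4: at line 4 remove [jnhj,uyny] add [rwtak,odlt,fde] -> 11 lines: ygcda gmlel piyn oei vya rwtak odlt fde amyus qoevw zsh
Hunk 5: at line 4 remove [rwtak,odlt] add [hztoq,wga] -> 11 lines: ygcda gmlel piyn oei vya hztoq wga fde amyus qoevw zsh
Hunk 6: at line 7 remove [fde,amyus] add [blq,eyz,qrgvg] -> 12 lines: ygcda gmlel piyn oei vya hztoq wga blq eyz qrgvg qoevw zsh
Hunk 7: at line 7 remove [eyz,qrgvg] add [fhzbu] -> 11 lines: ygcda gmlel piyn oei vya hztoq wga blq fhzbu qoevw zsh
Final line count: 11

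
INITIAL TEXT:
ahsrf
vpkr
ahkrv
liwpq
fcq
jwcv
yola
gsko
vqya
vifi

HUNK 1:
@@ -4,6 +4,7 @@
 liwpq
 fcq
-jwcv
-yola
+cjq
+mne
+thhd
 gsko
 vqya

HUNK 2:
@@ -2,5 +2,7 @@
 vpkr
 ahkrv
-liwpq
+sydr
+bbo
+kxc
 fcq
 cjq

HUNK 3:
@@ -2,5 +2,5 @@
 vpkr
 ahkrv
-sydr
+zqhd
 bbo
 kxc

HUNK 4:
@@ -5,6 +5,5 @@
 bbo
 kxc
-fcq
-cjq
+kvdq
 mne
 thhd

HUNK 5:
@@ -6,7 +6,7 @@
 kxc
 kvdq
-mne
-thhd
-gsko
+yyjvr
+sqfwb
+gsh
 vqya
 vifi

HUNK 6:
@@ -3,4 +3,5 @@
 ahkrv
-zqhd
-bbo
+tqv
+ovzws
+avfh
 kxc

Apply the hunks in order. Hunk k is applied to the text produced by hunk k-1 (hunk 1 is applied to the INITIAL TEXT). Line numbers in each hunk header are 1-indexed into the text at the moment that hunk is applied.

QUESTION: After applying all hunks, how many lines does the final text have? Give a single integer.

Hunk 1: at line 4 remove [jwcv,yola] add [cjq,mne,thhd] -> 11 lines: ahsrf vpkr ahkrv liwpq fcq cjq mne thhd gsko vqya vifi
Hunk 2: at line 2 remove [liwpq] add [sydr,bbo,kxc] -> 13 lines: ahsrf vpkr ahkrv sydr bbo kxc fcq cjq mne thhd gsko vqya vifi
Hunk 3: at line 2 remove [sydr] add [zqhd] -> 13 lines: ahsrf vpkr ahkrv zqhd bbo kxc fcq cjq mne thhd gsko vqya vifi
Hunk 4: at line 5 remove [fcq,cjq] add [kvdq] -> 12 lines: ahsrf vpkr ahkrv zqhd bbo kxc kvdq mne thhd gsko vqya vifi
Hunk 5: at line 6 remove [mne,thhd,gsko] add [yyjvr,sqfwb,gsh] -> 12 lines: ahsrf vpkr ahkrv zqhd bbo kxc kvdq yyjvr sqfwb gsh vqya vifi
Hunk 6: at line 3 remove [zqhd,bbo] add [tqv,ovzws,avfh] -> 13 lines: ahsrf vpkr ahkrv tqv ovzws avfh kxc kvdq yyjvr sqfwb gsh vqya vifi
Final line count: 13

Answer: 13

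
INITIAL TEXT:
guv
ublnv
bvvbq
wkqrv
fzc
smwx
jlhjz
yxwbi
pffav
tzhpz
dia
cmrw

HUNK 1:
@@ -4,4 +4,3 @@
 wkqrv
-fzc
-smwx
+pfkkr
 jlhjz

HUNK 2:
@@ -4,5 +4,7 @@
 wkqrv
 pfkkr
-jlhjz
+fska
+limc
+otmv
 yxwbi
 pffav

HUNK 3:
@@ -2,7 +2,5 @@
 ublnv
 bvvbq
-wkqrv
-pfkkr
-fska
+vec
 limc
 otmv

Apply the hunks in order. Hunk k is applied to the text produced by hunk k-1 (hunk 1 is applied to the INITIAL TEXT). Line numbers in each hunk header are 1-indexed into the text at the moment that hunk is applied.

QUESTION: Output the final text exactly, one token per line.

Hunk 1: at line 4 remove [fzc,smwx] add [pfkkr] -> 11 lines: guv ublnv bvvbq wkqrv pfkkr jlhjz yxwbi pffav tzhpz dia cmrw
Hunk 2: at line 4 remove [jlhjz] add [fska,limc,otmv] -> 13 lines: guv ublnv bvvbq wkqrv pfkkr fska limc otmv yxwbi pffav tzhpz dia cmrw
Hunk 3: at line 2 remove [wkqrv,pfkkr,fska] add [vec] -> 11 lines: guv ublnv bvvbq vec limc otmv yxwbi pffav tzhpz dia cmrw

Answer: guv
ublnv
bvvbq
vec
limc
otmv
yxwbi
pffav
tzhpz
dia
cmrw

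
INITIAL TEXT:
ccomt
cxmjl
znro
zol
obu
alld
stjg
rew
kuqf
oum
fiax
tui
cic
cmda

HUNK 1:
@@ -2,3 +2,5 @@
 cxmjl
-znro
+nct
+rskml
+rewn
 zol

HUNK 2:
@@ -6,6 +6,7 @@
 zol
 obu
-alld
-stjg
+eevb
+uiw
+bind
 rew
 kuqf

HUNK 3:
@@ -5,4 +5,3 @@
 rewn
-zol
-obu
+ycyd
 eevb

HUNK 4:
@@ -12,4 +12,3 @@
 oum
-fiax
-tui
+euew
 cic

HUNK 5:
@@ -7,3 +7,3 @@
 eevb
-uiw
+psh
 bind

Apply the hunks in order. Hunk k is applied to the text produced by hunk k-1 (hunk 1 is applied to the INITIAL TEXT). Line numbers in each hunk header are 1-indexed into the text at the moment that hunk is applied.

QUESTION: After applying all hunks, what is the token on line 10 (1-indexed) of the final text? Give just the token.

Answer: rew

Derivation:
Hunk 1: at line 2 remove [znro] add [nct,rskml,rewn] -> 16 lines: ccomt cxmjl nct rskml rewn zol obu alld stjg rew kuqf oum fiax tui cic cmda
Hunk 2: at line 6 remove [alld,stjg] add [eevb,uiw,bind] -> 17 lines: ccomt cxmjl nct rskml rewn zol obu eevb uiw bind rew kuqf oum fiax tui cic cmda
Hunk 3: at line 5 remove [zol,obu] add [ycyd] -> 16 lines: ccomt cxmjl nct rskml rewn ycyd eevb uiw bind rew kuqf oum fiax tui cic cmda
Hunk 4: at line 12 remove [fiax,tui] add [euew] -> 15 lines: ccomt cxmjl nct rskml rewn ycyd eevb uiw bind rew kuqf oum euew cic cmda
Hunk 5: at line 7 remove [uiw] add [psh] -> 15 lines: ccomt cxmjl nct rskml rewn ycyd eevb psh bind rew kuqf oum euew cic cmda
Final line 10: rew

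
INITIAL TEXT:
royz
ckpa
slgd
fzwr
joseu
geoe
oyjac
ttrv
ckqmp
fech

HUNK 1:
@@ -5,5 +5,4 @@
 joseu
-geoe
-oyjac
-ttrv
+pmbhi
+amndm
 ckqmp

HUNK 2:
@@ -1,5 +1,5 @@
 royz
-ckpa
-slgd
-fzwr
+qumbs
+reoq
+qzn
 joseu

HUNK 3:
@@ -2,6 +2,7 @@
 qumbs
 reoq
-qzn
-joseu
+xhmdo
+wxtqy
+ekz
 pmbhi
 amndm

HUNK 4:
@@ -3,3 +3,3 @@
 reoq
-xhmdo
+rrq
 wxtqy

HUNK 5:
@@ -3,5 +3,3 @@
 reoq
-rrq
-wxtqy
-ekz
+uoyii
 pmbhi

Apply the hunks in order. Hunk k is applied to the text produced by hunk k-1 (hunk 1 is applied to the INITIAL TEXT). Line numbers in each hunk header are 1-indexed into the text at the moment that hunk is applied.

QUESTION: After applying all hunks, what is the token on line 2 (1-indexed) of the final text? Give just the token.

Answer: qumbs

Derivation:
Hunk 1: at line 5 remove [geoe,oyjac,ttrv] add [pmbhi,amndm] -> 9 lines: royz ckpa slgd fzwr joseu pmbhi amndm ckqmp fech
Hunk 2: at line 1 remove [ckpa,slgd,fzwr] add [qumbs,reoq,qzn] -> 9 lines: royz qumbs reoq qzn joseu pmbhi amndm ckqmp fech
Hunk 3: at line 2 remove [qzn,joseu] add [xhmdo,wxtqy,ekz] -> 10 lines: royz qumbs reoq xhmdo wxtqy ekz pmbhi amndm ckqmp fech
Hunk 4: at line 3 remove [xhmdo] add [rrq] -> 10 lines: royz qumbs reoq rrq wxtqy ekz pmbhi amndm ckqmp fech
Hunk 5: at line 3 remove [rrq,wxtqy,ekz] add [uoyii] -> 8 lines: royz qumbs reoq uoyii pmbhi amndm ckqmp fech
Final line 2: qumbs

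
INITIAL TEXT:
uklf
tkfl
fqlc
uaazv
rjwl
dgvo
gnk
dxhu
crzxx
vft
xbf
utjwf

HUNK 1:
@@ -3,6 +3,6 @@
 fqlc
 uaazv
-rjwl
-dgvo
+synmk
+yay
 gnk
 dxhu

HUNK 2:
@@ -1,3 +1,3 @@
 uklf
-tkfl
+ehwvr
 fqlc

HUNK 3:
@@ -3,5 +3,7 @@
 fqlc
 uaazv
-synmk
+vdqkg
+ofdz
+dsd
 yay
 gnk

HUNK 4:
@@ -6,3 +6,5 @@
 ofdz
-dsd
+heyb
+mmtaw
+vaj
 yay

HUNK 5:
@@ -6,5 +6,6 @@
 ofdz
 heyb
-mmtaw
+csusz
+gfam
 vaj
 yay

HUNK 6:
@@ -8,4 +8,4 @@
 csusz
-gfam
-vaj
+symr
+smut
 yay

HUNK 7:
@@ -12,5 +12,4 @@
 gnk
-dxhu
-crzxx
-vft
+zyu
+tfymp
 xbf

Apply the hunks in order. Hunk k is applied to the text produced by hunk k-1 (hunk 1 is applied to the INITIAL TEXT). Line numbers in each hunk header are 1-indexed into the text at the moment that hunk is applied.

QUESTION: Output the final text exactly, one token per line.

Hunk 1: at line 3 remove [rjwl,dgvo] add [synmk,yay] -> 12 lines: uklf tkfl fqlc uaazv synmk yay gnk dxhu crzxx vft xbf utjwf
Hunk 2: at line 1 remove [tkfl] add [ehwvr] -> 12 lines: uklf ehwvr fqlc uaazv synmk yay gnk dxhu crzxx vft xbf utjwf
Hunk 3: at line 3 remove [synmk] add [vdqkg,ofdz,dsd] -> 14 lines: uklf ehwvr fqlc uaazv vdqkg ofdz dsd yay gnk dxhu crzxx vft xbf utjwf
Hunk 4: at line 6 remove [dsd] add [heyb,mmtaw,vaj] -> 16 lines: uklf ehwvr fqlc uaazv vdqkg ofdz heyb mmtaw vaj yay gnk dxhu crzxx vft xbf utjwf
Hunk 5: at line 6 remove [mmtaw] add [csusz,gfam] -> 17 lines: uklf ehwvr fqlc uaazv vdqkg ofdz heyb csusz gfam vaj yay gnk dxhu crzxx vft xbf utjwf
Hunk 6: at line 8 remove [gfam,vaj] add [symr,smut] -> 17 lines: uklf ehwvr fqlc uaazv vdqkg ofdz heyb csusz symr smut yay gnk dxhu crzxx vft xbf utjwf
Hunk 7: at line 12 remove [dxhu,crzxx,vft] add [zyu,tfymp] -> 16 lines: uklf ehwvr fqlc uaazv vdqkg ofdz heyb csusz symr smut yay gnk zyu tfymp xbf utjwf

Answer: uklf
ehwvr
fqlc
uaazv
vdqkg
ofdz
heyb
csusz
symr
smut
yay
gnk
zyu
tfymp
xbf
utjwf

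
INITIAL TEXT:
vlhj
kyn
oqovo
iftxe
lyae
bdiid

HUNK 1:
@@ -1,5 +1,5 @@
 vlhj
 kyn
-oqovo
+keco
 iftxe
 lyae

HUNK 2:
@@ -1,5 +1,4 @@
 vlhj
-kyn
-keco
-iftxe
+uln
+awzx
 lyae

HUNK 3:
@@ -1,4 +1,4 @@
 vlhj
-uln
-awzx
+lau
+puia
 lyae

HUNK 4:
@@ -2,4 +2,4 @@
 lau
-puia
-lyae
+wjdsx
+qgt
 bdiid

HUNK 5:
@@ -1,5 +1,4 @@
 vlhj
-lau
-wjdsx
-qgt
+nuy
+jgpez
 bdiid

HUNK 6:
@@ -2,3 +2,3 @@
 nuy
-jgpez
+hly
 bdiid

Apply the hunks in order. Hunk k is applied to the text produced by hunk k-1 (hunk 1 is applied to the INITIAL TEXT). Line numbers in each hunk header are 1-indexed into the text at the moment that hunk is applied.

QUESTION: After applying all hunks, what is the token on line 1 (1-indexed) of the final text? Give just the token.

Answer: vlhj

Derivation:
Hunk 1: at line 1 remove [oqovo] add [keco] -> 6 lines: vlhj kyn keco iftxe lyae bdiid
Hunk 2: at line 1 remove [kyn,keco,iftxe] add [uln,awzx] -> 5 lines: vlhj uln awzx lyae bdiid
Hunk 3: at line 1 remove [uln,awzx] add [lau,puia] -> 5 lines: vlhj lau puia lyae bdiid
Hunk 4: at line 2 remove [puia,lyae] add [wjdsx,qgt] -> 5 lines: vlhj lau wjdsx qgt bdiid
Hunk 5: at line 1 remove [lau,wjdsx,qgt] add [nuy,jgpez] -> 4 lines: vlhj nuy jgpez bdiid
Hunk 6: at line 2 remove [jgpez] add [hly] -> 4 lines: vlhj nuy hly bdiid
Final line 1: vlhj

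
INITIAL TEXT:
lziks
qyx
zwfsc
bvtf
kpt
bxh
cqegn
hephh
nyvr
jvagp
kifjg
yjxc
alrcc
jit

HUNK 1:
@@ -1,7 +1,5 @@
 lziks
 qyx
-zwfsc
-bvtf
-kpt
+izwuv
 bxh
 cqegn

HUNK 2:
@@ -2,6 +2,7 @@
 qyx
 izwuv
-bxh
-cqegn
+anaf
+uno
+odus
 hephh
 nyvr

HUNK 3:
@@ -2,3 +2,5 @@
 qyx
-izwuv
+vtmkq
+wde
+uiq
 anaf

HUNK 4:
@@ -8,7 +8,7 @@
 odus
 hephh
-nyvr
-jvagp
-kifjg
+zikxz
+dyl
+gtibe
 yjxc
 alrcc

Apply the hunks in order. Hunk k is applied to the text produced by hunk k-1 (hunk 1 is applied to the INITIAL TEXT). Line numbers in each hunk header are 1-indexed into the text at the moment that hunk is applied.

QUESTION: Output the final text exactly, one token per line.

Answer: lziks
qyx
vtmkq
wde
uiq
anaf
uno
odus
hephh
zikxz
dyl
gtibe
yjxc
alrcc
jit

Derivation:
Hunk 1: at line 1 remove [zwfsc,bvtf,kpt] add [izwuv] -> 12 lines: lziks qyx izwuv bxh cqegn hephh nyvr jvagp kifjg yjxc alrcc jit
Hunk 2: at line 2 remove [bxh,cqegn] add [anaf,uno,odus] -> 13 lines: lziks qyx izwuv anaf uno odus hephh nyvr jvagp kifjg yjxc alrcc jit
Hunk 3: at line 2 remove [izwuv] add [vtmkq,wde,uiq] -> 15 lines: lziks qyx vtmkq wde uiq anaf uno odus hephh nyvr jvagp kifjg yjxc alrcc jit
Hunk 4: at line 8 remove [nyvr,jvagp,kifjg] add [zikxz,dyl,gtibe] -> 15 lines: lziks qyx vtmkq wde uiq anaf uno odus hephh zikxz dyl gtibe yjxc alrcc jit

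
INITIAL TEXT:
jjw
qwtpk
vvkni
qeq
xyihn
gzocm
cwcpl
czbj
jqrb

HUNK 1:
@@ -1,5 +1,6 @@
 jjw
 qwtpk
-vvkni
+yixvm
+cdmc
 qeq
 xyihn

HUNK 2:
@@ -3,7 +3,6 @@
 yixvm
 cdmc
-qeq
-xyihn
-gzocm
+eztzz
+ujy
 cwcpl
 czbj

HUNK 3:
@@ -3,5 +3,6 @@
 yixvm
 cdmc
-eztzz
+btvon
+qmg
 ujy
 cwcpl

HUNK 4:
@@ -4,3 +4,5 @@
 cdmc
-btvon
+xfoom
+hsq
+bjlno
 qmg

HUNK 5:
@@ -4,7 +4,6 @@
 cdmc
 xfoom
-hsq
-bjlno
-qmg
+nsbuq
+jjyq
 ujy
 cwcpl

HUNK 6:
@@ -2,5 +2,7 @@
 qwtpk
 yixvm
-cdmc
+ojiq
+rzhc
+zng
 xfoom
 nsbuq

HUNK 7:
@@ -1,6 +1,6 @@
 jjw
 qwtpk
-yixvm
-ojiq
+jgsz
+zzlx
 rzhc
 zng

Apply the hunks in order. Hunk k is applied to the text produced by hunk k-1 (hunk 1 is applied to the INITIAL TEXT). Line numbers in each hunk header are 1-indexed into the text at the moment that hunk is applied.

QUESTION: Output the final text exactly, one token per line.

Answer: jjw
qwtpk
jgsz
zzlx
rzhc
zng
xfoom
nsbuq
jjyq
ujy
cwcpl
czbj
jqrb

Derivation:
Hunk 1: at line 1 remove [vvkni] add [yixvm,cdmc] -> 10 lines: jjw qwtpk yixvm cdmc qeq xyihn gzocm cwcpl czbj jqrb
Hunk 2: at line 3 remove [qeq,xyihn,gzocm] add [eztzz,ujy] -> 9 lines: jjw qwtpk yixvm cdmc eztzz ujy cwcpl czbj jqrb
Hunk 3: at line 3 remove [eztzz] add [btvon,qmg] -> 10 lines: jjw qwtpk yixvm cdmc btvon qmg ujy cwcpl czbj jqrb
Hunk 4: at line 4 remove [btvon] add [xfoom,hsq,bjlno] -> 12 lines: jjw qwtpk yixvm cdmc xfoom hsq bjlno qmg ujy cwcpl czbj jqrb
Hunk 5: at line 4 remove [hsq,bjlno,qmg] add [nsbuq,jjyq] -> 11 lines: jjw qwtpk yixvm cdmc xfoom nsbuq jjyq ujy cwcpl czbj jqrb
Hunk 6: at line 2 remove [cdmc] add [ojiq,rzhc,zng] -> 13 lines: jjw qwtpk yixvm ojiq rzhc zng xfoom nsbuq jjyq ujy cwcpl czbj jqrb
Hunk 7: at line 1 remove [yixvm,ojiq] add [jgsz,zzlx] -> 13 lines: jjw qwtpk jgsz zzlx rzhc zng xfoom nsbuq jjyq ujy cwcpl czbj jqrb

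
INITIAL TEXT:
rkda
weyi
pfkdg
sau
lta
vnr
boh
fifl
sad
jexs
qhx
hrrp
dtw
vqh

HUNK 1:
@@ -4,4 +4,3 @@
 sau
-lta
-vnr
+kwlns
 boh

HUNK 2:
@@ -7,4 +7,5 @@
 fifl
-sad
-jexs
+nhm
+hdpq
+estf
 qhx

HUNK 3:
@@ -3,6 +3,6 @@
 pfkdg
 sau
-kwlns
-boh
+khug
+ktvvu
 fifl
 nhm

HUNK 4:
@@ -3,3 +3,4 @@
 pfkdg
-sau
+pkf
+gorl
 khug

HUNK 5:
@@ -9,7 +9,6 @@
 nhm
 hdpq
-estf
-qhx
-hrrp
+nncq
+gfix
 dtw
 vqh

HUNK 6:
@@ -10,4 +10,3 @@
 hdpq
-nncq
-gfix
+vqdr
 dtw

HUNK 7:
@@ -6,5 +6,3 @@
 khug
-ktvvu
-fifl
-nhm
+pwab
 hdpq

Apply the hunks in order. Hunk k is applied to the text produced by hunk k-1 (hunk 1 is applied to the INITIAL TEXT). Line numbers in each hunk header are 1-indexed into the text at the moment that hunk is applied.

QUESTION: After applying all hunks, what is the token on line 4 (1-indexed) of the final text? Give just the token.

Hunk 1: at line 4 remove [lta,vnr] add [kwlns] -> 13 lines: rkda weyi pfkdg sau kwlns boh fifl sad jexs qhx hrrp dtw vqh
Hunk 2: at line 7 remove [sad,jexs] add [nhm,hdpq,estf] -> 14 lines: rkda weyi pfkdg sau kwlns boh fifl nhm hdpq estf qhx hrrp dtw vqh
Hunk 3: at line 3 remove [kwlns,boh] add [khug,ktvvu] -> 14 lines: rkda weyi pfkdg sau khug ktvvu fifl nhm hdpq estf qhx hrrp dtw vqh
Hunk 4: at line 3 remove [sau] add [pkf,gorl] -> 15 lines: rkda weyi pfkdg pkf gorl khug ktvvu fifl nhm hdpq estf qhx hrrp dtw vqh
Hunk 5: at line 9 remove [estf,qhx,hrrp] add [nncq,gfix] -> 14 lines: rkda weyi pfkdg pkf gorl khug ktvvu fifl nhm hdpq nncq gfix dtw vqh
Hunk 6: at line 10 remove [nncq,gfix] add [vqdr] -> 13 lines: rkda weyi pfkdg pkf gorl khug ktvvu fifl nhm hdpq vqdr dtw vqh
Hunk 7: at line 6 remove [ktvvu,fifl,nhm] add [pwab] -> 11 lines: rkda weyi pfkdg pkf gorl khug pwab hdpq vqdr dtw vqh
Final line 4: pkf

Answer: pkf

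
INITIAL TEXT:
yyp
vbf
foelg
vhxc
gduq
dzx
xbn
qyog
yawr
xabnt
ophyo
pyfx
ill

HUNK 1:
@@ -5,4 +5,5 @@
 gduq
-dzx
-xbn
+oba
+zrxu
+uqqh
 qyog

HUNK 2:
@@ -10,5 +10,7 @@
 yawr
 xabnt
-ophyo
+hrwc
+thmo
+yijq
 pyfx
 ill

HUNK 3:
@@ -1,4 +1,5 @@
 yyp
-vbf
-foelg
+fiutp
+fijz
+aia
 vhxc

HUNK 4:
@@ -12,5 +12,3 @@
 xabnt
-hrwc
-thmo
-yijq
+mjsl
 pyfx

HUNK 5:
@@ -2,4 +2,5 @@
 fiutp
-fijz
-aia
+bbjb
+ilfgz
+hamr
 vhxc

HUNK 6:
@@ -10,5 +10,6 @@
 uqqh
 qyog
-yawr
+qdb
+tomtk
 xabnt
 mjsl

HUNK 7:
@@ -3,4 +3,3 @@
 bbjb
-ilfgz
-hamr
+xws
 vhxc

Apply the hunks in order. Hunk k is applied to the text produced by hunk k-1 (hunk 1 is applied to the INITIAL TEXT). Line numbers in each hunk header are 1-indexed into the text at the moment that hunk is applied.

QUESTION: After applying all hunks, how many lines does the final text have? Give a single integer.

Answer: 16

Derivation:
Hunk 1: at line 5 remove [dzx,xbn] add [oba,zrxu,uqqh] -> 14 lines: yyp vbf foelg vhxc gduq oba zrxu uqqh qyog yawr xabnt ophyo pyfx ill
Hunk 2: at line 10 remove [ophyo] add [hrwc,thmo,yijq] -> 16 lines: yyp vbf foelg vhxc gduq oba zrxu uqqh qyog yawr xabnt hrwc thmo yijq pyfx ill
Hunk 3: at line 1 remove [vbf,foelg] add [fiutp,fijz,aia] -> 17 lines: yyp fiutp fijz aia vhxc gduq oba zrxu uqqh qyog yawr xabnt hrwc thmo yijq pyfx ill
Hunk 4: at line 12 remove [hrwc,thmo,yijq] add [mjsl] -> 15 lines: yyp fiutp fijz aia vhxc gduq oba zrxu uqqh qyog yawr xabnt mjsl pyfx ill
Hunk 5: at line 2 remove [fijz,aia] add [bbjb,ilfgz,hamr] -> 16 lines: yyp fiutp bbjb ilfgz hamr vhxc gduq oba zrxu uqqh qyog yawr xabnt mjsl pyfx ill
Hunk 6: at line 10 remove [yawr] add [qdb,tomtk] -> 17 lines: yyp fiutp bbjb ilfgz hamr vhxc gduq oba zrxu uqqh qyog qdb tomtk xabnt mjsl pyfx ill
Hunk 7: at line 3 remove [ilfgz,hamr] add [xws] -> 16 lines: yyp fiutp bbjb xws vhxc gduq oba zrxu uqqh qyog qdb tomtk xabnt mjsl pyfx ill
Final line count: 16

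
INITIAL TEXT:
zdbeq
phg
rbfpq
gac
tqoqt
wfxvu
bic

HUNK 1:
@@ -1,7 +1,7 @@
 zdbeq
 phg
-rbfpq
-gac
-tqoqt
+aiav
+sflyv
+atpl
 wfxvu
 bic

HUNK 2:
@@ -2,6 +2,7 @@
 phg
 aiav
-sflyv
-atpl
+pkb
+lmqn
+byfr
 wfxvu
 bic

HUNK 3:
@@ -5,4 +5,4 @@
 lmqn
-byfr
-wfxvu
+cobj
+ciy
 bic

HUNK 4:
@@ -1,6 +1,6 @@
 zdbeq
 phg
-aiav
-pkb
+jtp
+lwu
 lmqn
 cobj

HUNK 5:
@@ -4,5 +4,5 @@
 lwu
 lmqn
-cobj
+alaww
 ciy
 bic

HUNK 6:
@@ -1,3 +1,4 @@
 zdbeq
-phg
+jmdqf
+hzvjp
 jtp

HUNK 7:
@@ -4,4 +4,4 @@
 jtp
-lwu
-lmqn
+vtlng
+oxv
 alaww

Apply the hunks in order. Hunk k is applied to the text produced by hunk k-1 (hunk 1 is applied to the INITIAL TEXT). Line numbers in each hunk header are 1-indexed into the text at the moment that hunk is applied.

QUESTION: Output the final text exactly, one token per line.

Hunk 1: at line 1 remove [rbfpq,gac,tqoqt] add [aiav,sflyv,atpl] -> 7 lines: zdbeq phg aiav sflyv atpl wfxvu bic
Hunk 2: at line 2 remove [sflyv,atpl] add [pkb,lmqn,byfr] -> 8 lines: zdbeq phg aiav pkb lmqn byfr wfxvu bic
Hunk 3: at line 5 remove [byfr,wfxvu] add [cobj,ciy] -> 8 lines: zdbeq phg aiav pkb lmqn cobj ciy bic
Hunk 4: at line 1 remove [aiav,pkb] add [jtp,lwu] -> 8 lines: zdbeq phg jtp lwu lmqn cobj ciy bic
Hunk 5: at line 4 remove [cobj] add [alaww] -> 8 lines: zdbeq phg jtp lwu lmqn alaww ciy bic
Hunk 6: at line 1 remove [phg] add [jmdqf,hzvjp] -> 9 lines: zdbeq jmdqf hzvjp jtp lwu lmqn alaww ciy bic
Hunk 7: at line 4 remove [lwu,lmqn] add [vtlng,oxv] -> 9 lines: zdbeq jmdqf hzvjp jtp vtlng oxv alaww ciy bic

Answer: zdbeq
jmdqf
hzvjp
jtp
vtlng
oxv
alaww
ciy
bic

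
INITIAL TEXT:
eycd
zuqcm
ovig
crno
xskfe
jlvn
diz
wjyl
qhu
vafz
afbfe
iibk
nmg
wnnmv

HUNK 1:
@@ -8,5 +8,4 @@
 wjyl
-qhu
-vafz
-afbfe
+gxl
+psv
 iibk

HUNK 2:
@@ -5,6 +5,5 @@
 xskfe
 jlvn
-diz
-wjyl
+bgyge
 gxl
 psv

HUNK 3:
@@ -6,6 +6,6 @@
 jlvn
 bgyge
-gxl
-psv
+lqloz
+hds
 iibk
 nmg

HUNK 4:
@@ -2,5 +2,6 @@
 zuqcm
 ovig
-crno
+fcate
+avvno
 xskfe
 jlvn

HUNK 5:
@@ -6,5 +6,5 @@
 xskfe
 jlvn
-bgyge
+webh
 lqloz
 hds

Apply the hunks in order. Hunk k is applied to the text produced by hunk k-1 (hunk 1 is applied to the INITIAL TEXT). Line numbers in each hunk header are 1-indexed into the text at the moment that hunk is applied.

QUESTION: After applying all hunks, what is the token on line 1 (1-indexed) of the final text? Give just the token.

Answer: eycd

Derivation:
Hunk 1: at line 8 remove [qhu,vafz,afbfe] add [gxl,psv] -> 13 lines: eycd zuqcm ovig crno xskfe jlvn diz wjyl gxl psv iibk nmg wnnmv
Hunk 2: at line 5 remove [diz,wjyl] add [bgyge] -> 12 lines: eycd zuqcm ovig crno xskfe jlvn bgyge gxl psv iibk nmg wnnmv
Hunk 3: at line 6 remove [gxl,psv] add [lqloz,hds] -> 12 lines: eycd zuqcm ovig crno xskfe jlvn bgyge lqloz hds iibk nmg wnnmv
Hunk 4: at line 2 remove [crno] add [fcate,avvno] -> 13 lines: eycd zuqcm ovig fcate avvno xskfe jlvn bgyge lqloz hds iibk nmg wnnmv
Hunk 5: at line 6 remove [bgyge] add [webh] -> 13 lines: eycd zuqcm ovig fcate avvno xskfe jlvn webh lqloz hds iibk nmg wnnmv
Final line 1: eycd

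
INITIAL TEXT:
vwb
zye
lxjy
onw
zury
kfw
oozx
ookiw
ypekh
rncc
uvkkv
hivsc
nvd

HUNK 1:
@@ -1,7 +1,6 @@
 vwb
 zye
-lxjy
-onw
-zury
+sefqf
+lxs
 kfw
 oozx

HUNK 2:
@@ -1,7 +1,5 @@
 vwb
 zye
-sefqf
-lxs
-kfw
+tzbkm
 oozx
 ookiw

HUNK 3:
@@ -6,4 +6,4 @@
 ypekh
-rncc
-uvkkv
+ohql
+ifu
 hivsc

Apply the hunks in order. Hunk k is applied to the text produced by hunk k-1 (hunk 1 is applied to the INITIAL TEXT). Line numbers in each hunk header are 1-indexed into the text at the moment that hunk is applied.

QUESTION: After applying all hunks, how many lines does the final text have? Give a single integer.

Answer: 10

Derivation:
Hunk 1: at line 1 remove [lxjy,onw,zury] add [sefqf,lxs] -> 12 lines: vwb zye sefqf lxs kfw oozx ookiw ypekh rncc uvkkv hivsc nvd
Hunk 2: at line 1 remove [sefqf,lxs,kfw] add [tzbkm] -> 10 lines: vwb zye tzbkm oozx ookiw ypekh rncc uvkkv hivsc nvd
Hunk 3: at line 6 remove [rncc,uvkkv] add [ohql,ifu] -> 10 lines: vwb zye tzbkm oozx ookiw ypekh ohql ifu hivsc nvd
Final line count: 10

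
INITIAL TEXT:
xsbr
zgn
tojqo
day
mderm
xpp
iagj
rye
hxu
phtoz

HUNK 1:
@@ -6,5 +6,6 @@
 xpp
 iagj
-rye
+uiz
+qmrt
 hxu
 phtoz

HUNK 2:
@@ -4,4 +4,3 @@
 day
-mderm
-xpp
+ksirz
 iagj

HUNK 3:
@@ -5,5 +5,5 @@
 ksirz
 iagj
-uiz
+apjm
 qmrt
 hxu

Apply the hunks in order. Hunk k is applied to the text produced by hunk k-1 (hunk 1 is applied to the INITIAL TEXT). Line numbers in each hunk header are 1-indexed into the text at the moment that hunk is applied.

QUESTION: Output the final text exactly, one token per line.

Hunk 1: at line 6 remove [rye] add [uiz,qmrt] -> 11 lines: xsbr zgn tojqo day mderm xpp iagj uiz qmrt hxu phtoz
Hunk 2: at line 4 remove [mderm,xpp] add [ksirz] -> 10 lines: xsbr zgn tojqo day ksirz iagj uiz qmrt hxu phtoz
Hunk 3: at line 5 remove [uiz] add [apjm] -> 10 lines: xsbr zgn tojqo day ksirz iagj apjm qmrt hxu phtoz

Answer: xsbr
zgn
tojqo
day
ksirz
iagj
apjm
qmrt
hxu
phtoz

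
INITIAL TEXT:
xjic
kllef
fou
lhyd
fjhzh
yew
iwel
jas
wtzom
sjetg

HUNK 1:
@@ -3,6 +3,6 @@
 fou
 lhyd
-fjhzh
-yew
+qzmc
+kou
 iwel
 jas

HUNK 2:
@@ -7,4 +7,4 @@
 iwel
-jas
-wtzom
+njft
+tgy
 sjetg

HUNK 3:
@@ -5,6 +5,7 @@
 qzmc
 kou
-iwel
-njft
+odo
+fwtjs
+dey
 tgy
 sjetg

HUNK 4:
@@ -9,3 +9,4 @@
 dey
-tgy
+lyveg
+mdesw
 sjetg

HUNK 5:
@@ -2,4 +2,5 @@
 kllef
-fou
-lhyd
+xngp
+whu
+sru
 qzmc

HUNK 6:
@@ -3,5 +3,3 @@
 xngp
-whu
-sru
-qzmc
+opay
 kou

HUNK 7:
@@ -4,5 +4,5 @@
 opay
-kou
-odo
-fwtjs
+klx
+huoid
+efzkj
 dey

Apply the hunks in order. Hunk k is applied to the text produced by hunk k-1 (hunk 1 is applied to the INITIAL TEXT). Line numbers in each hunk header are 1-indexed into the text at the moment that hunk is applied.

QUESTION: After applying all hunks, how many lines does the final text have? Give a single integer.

Hunk 1: at line 3 remove [fjhzh,yew] add [qzmc,kou] -> 10 lines: xjic kllef fou lhyd qzmc kou iwel jas wtzom sjetg
Hunk 2: at line 7 remove [jas,wtzom] add [njft,tgy] -> 10 lines: xjic kllef fou lhyd qzmc kou iwel njft tgy sjetg
Hunk 3: at line 5 remove [iwel,njft] add [odo,fwtjs,dey] -> 11 lines: xjic kllef fou lhyd qzmc kou odo fwtjs dey tgy sjetg
Hunk 4: at line 9 remove [tgy] add [lyveg,mdesw] -> 12 lines: xjic kllef fou lhyd qzmc kou odo fwtjs dey lyveg mdesw sjetg
Hunk 5: at line 2 remove [fou,lhyd] add [xngp,whu,sru] -> 13 lines: xjic kllef xngp whu sru qzmc kou odo fwtjs dey lyveg mdesw sjetg
Hunk 6: at line 3 remove [whu,sru,qzmc] add [opay] -> 11 lines: xjic kllef xngp opay kou odo fwtjs dey lyveg mdesw sjetg
Hunk 7: at line 4 remove [kou,odo,fwtjs] add [klx,huoid,efzkj] -> 11 lines: xjic kllef xngp opay klx huoid efzkj dey lyveg mdesw sjetg
Final line count: 11

Answer: 11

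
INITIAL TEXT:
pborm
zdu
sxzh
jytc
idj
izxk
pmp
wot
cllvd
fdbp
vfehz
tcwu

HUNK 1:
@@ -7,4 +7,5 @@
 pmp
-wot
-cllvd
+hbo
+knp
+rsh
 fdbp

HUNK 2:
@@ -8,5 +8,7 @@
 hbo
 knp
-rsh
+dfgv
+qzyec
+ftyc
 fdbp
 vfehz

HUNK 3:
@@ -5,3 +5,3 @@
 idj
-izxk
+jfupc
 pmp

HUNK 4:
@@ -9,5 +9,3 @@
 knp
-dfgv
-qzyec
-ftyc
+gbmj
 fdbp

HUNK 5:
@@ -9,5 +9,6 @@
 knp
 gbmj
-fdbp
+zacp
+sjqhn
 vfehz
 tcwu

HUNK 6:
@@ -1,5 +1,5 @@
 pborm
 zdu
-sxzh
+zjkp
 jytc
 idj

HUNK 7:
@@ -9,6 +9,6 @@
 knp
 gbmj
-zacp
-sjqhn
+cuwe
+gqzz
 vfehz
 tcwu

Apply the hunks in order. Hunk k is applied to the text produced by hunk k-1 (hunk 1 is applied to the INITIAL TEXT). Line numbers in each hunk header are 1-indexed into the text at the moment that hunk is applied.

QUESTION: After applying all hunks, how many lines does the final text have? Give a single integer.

Answer: 14

Derivation:
Hunk 1: at line 7 remove [wot,cllvd] add [hbo,knp,rsh] -> 13 lines: pborm zdu sxzh jytc idj izxk pmp hbo knp rsh fdbp vfehz tcwu
Hunk 2: at line 8 remove [rsh] add [dfgv,qzyec,ftyc] -> 15 lines: pborm zdu sxzh jytc idj izxk pmp hbo knp dfgv qzyec ftyc fdbp vfehz tcwu
Hunk 3: at line 5 remove [izxk] add [jfupc] -> 15 lines: pborm zdu sxzh jytc idj jfupc pmp hbo knp dfgv qzyec ftyc fdbp vfehz tcwu
Hunk 4: at line 9 remove [dfgv,qzyec,ftyc] add [gbmj] -> 13 lines: pborm zdu sxzh jytc idj jfupc pmp hbo knp gbmj fdbp vfehz tcwu
Hunk 5: at line 9 remove [fdbp] add [zacp,sjqhn] -> 14 lines: pborm zdu sxzh jytc idj jfupc pmp hbo knp gbmj zacp sjqhn vfehz tcwu
Hunk 6: at line 1 remove [sxzh] add [zjkp] -> 14 lines: pborm zdu zjkp jytc idj jfupc pmp hbo knp gbmj zacp sjqhn vfehz tcwu
Hunk 7: at line 9 remove [zacp,sjqhn] add [cuwe,gqzz] -> 14 lines: pborm zdu zjkp jytc idj jfupc pmp hbo knp gbmj cuwe gqzz vfehz tcwu
Final line count: 14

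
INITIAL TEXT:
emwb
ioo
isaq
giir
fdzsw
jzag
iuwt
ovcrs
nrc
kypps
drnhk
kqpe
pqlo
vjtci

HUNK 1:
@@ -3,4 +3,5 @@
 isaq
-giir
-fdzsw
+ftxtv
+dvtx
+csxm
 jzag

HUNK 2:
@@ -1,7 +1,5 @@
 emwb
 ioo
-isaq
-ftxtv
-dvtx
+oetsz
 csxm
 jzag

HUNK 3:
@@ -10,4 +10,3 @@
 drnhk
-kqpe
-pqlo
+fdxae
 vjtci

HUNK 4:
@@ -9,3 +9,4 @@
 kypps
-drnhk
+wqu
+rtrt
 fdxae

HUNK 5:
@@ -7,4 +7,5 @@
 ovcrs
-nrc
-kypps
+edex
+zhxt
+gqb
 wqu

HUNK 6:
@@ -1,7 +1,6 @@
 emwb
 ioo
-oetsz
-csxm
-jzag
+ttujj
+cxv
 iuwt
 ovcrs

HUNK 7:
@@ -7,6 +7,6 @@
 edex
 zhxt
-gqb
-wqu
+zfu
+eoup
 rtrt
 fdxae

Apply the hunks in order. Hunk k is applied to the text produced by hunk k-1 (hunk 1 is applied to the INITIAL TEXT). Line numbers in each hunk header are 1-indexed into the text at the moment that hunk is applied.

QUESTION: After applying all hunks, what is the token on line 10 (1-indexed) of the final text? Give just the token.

Answer: eoup

Derivation:
Hunk 1: at line 3 remove [giir,fdzsw] add [ftxtv,dvtx,csxm] -> 15 lines: emwb ioo isaq ftxtv dvtx csxm jzag iuwt ovcrs nrc kypps drnhk kqpe pqlo vjtci
Hunk 2: at line 1 remove [isaq,ftxtv,dvtx] add [oetsz] -> 13 lines: emwb ioo oetsz csxm jzag iuwt ovcrs nrc kypps drnhk kqpe pqlo vjtci
Hunk 3: at line 10 remove [kqpe,pqlo] add [fdxae] -> 12 lines: emwb ioo oetsz csxm jzag iuwt ovcrs nrc kypps drnhk fdxae vjtci
Hunk 4: at line 9 remove [drnhk] add [wqu,rtrt] -> 13 lines: emwb ioo oetsz csxm jzag iuwt ovcrs nrc kypps wqu rtrt fdxae vjtci
Hunk 5: at line 7 remove [nrc,kypps] add [edex,zhxt,gqb] -> 14 lines: emwb ioo oetsz csxm jzag iuwt ovcrs edex zhxt gqb wqu rtrt fdxae vjtci
Hunk 6: at line 1 remove [oetsz,csxm,jzag] add [ttujj,cxv] -> 13 lines: emwb ioo ttujj cxv iuwt ovcrs edex zhxt gqb wqu rtrt fdxae vjtci
Hunk 7: at line 7 remove [gqb,wqu] add [zfu,eoup] -> 13 lines: emwb ioo ttujj cxv iuwt ovcrs edex zhxt zfu eoup rtrt fdxae vjtci
Final line 10: eoup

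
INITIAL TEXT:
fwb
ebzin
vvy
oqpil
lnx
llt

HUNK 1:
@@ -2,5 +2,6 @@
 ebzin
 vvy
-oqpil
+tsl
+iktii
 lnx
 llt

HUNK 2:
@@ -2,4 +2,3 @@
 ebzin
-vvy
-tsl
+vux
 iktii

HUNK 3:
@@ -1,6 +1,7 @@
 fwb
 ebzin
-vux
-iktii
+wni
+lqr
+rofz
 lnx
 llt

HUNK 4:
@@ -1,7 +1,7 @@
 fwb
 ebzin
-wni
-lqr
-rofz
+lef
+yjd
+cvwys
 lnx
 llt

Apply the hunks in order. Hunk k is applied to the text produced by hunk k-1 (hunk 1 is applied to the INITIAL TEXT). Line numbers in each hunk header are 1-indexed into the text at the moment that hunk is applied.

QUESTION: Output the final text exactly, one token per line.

Answer: fwb
ebzin
lef
yjd
cvwys
lnx
llt

Derivation:
Hunk 1: at line 2 remove [oqpil] add [tsl,iktii] -> 7 lines: fwb ebzin vvy tsl iktii lnx llt
Hunk 2: at line 2 remove [vvy,tsl] add [vux] -> 6 lines: fwb ebzin vux iktii lnx llt
Hunk 3: at line 1 remove [vux,iktii] add [wni,lqr,rofz] -> 7 lines: fwb ebzin wni lqr rofz lnx llt
Hunk 4: at line 1 remove [wni,lqr,rofz] add [lef,yjd,cvwys] -> 7 lines: fwb ebzin lef yjd cvwys lnx llt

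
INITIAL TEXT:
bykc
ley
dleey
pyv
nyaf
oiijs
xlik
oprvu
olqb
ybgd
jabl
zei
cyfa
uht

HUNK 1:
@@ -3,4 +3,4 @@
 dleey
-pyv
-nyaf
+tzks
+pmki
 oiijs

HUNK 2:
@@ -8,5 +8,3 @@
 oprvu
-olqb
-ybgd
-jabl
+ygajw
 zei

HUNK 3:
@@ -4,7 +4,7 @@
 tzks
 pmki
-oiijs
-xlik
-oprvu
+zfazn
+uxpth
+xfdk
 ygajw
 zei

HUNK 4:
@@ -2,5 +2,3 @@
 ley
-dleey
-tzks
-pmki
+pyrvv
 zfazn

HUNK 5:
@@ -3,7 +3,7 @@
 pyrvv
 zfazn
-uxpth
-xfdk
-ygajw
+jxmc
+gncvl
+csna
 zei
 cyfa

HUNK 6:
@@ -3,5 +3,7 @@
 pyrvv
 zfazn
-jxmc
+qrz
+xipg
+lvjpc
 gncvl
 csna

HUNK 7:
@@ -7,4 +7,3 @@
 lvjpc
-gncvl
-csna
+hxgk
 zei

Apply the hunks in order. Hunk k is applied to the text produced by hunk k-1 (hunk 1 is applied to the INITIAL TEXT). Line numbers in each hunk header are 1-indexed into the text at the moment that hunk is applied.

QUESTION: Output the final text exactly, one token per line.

Hunk 1: at line 3 remove [pyv,nyaf] add [tzks,pmki] -> 14 lines: bykc ley dleey tzks pmki oiijs xlik oprvu olqb ybgd jabl zei cyfa uht
Hunk 2: at line 8 remove [olqb,ybgd,jabl] add [ygajw] -> 12 lines: bykc ley dleey tzks pmki oiijs xlik oprvu ygajw zei cyfa uht
Hunk 3: at line 4 remove [oiijs,xlik,oprvu] add [zfazn,uxpth,xfdk] -> 12 lines: bykc ley dleey tzks pmki zfazn uxpth xfdk ygajw zei cyfa uht
Hunk 4: at line 2 remove [dleey,tzks,pmki] add [pyrvv] -> 10 lines: bykc ley pyrvv zfazn uxpth xfdk ygajw zei cyfa uht
Hunk 5: at line 3 remove [uxpth,xfdk,ygajw] add [jxmc,gncvl,csna] -> 10 lines: bykc ley pyrvv zfazn jxmc gncvl csna zei cyfa uht
Hunk 6: at line 3 remove [jxmc] add [qrz,xipg,lvjpc] -> 12 lines: bykc ley pyrvv zfazn qrz xipg lvjpc gncvl csna zei cyfa uht
Hunk 7: at line 7 remove [gncvl,csna] add [hxgk] -> 11 lines: bykc ley pyrvv zfazn qrz xipg lvjpc hxgk zei cyfa uht

Answer: bykc
ley
pyrvv
zfazn
qrz
xipg
lvjpc
hxgk
zei
cyfa
uht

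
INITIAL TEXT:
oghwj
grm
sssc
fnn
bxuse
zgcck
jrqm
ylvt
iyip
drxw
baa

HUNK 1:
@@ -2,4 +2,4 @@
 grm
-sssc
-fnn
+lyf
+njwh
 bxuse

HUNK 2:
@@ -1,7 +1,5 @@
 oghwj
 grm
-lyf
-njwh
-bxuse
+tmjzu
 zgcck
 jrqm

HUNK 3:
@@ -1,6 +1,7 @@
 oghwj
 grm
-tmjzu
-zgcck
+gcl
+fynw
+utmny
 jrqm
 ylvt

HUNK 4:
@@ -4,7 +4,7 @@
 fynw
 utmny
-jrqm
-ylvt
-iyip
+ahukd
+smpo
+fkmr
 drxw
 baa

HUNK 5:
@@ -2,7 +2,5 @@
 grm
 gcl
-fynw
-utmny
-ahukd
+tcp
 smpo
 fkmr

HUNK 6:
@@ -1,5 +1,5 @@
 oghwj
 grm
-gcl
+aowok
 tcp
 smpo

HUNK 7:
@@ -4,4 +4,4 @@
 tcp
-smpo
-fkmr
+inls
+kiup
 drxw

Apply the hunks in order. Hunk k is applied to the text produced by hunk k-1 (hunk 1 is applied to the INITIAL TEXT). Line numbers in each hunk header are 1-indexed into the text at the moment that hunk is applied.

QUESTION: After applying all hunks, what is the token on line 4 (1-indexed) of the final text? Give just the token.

Hunk 1: at line 2 remove [sssc,fnn] add [lyf,njwh] -> 11 lines: oghwj grm lyf njwh bxuse zgcck jrqm ylvt iyip drxw baa
Hunk 2: at line 1 remove [lyf,njwh,bxuse] add [tmjzu] -> 9 lines: oghwj grm tmjzu zgcck jrqm ylvt iyip drxw baa
Hunk 3: at line 1 remove [tmjzu,zgcck] add [gcl,fynw,utmny] -> 10 lines: oghwj grm gcl fynw utmny jrqm ylvt iyip drxw baa
Hunk 4: at line 4 remove [jrqm,ylvt,iyip] add [ahukd,smpo,fkmr] -> 10 lines: oghwj grm gcl fynw utmny ahukd smpo fkmr drxw baa
Hunk 5: at line 2 remove [fynw,utmny,ahukd] add [tcp] -> 8 lines: oghwj grm gcl tcp smpo fkmr drxw baa
Hunk 6: at line 1 remove [gcl] add [aowok] -> 8 lines: oghwj grm aowok tcp smpo fkmr drxw baa
Hunk 7: at line 4 remove [smpo,fkmr] add [inls,kiup] -> 8 lines: oghwj grm aowok tcp inls kiup drxw baa
Final line 4: tcp

Answer: tcp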